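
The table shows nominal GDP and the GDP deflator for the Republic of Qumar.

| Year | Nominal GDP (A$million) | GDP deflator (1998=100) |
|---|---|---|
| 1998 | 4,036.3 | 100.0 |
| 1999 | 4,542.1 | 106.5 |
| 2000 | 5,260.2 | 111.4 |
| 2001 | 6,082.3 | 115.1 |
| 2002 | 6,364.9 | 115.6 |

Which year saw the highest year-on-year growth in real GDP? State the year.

1999: real = 4542.1/1.065 = 4264.88; growth vs 1998 (4036.30) = 5.66%.
2000: real = 5260.2/1.114 = 4721.90; growth vs 1999 (4264.88) = 10.72%.
2001: real = 6082.3/1.151 = 5284.36; growth vs 2000 (4721.90) = 11.91%.
2002: real = 6364.9/1.156 = 5505.97; growth vs 2001 (5284.36) = 4.19%.

2001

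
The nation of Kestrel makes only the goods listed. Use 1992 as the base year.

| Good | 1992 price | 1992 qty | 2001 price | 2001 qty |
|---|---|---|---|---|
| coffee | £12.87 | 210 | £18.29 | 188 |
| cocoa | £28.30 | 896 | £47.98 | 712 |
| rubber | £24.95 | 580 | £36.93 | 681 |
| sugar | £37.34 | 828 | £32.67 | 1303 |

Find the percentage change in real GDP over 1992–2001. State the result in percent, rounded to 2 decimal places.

20.10%

Real GDP 1992 = Nominal GDP 1992 = 12.87·210 + 28.30·896 + 24.95·580 + 37.34·828 = 73448.02.
Real GDP 2001 (at 1992 prices) = 12.87·188 + 28.30·712 + 24.95·681 + 37.34·1303 = 88214.13.
Real growth = 88214.13/73448.02 − 1 = 0.2010.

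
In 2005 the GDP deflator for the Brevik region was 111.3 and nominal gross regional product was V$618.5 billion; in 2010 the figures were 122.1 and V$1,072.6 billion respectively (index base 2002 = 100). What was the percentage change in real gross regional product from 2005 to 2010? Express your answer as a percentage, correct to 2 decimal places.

58.08%

Real gross regional product 2005 = 618.5 / 1.113 = 555.71.
Real gross regional product 2010 = 1072.6 / 1.221 = 878.46.
Real growth = 878.46 / 555.71 − 1 = 0.5808.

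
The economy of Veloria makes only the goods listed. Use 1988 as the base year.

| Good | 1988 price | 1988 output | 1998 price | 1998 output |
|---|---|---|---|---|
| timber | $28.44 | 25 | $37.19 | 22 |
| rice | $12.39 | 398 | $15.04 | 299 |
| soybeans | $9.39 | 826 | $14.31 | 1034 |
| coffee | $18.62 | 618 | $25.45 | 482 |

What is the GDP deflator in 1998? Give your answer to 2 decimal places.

140.69

Nominal GDP 1998 = 37.19·22 + 15.04·299 + 14.31·1034 + 25.45·482 = 32378.58.
Real GDP 1998 (at 1988 prices) = 28.44·22 + 12.39·299 + 9.39·1034 + 18.62·482 = 23014.39.
Deflator = Nominal/Real × 100 = 32378.58/23014.39 × 100 = 140.688.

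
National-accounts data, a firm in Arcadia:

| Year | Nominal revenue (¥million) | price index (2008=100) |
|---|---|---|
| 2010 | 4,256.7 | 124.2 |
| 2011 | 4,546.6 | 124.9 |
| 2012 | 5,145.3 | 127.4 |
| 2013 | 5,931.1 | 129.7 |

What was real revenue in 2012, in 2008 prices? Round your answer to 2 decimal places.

¥4,038.70 million

Real revenue 2012 = 5145.3 / 1.274 = 4038.70.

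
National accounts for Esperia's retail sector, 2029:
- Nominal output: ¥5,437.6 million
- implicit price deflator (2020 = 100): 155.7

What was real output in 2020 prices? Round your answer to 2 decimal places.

Real output = Nominal / (implicit price deflator/100) = 5437.6 / 1.557 = 3492.36.

¥3,492.36 million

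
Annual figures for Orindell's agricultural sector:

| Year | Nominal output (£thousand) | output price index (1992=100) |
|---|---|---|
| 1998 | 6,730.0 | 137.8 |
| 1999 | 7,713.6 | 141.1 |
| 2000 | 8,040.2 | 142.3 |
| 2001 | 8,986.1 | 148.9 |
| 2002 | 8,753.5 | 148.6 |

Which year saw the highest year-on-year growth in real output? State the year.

1999: real = 7713.6/1.411 = 5466.76; growth vs 1998 (4883.89) = 11.93%.
2000: real = 8040.2/1.423 = 5650.18; growth vs 1999 (5466.76) = 3.36%.
2001: real = 8986.1/1.489 = 6034.99; growth vs 2000 (5650.18) = 6.81%.
2002: real = 8753.5/1.486 = 5890.65; growth vs 2001 (6034.99) = -2.39%.

1999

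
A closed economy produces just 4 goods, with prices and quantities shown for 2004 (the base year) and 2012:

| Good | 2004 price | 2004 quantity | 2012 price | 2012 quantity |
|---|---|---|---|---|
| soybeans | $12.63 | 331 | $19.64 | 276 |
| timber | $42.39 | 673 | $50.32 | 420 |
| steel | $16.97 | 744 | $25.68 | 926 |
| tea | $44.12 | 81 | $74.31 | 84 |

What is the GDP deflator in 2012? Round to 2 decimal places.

Nominal GDP 2012 = 19.64·276 + 50.32·420 + 25.68·926 + 74.31·84 = 56576.76.
Real GDP 2012 (at 2004 prices) = 12.63·276 + 42.39·420 + 16.97·926 + 44.12·84 = 40709.98.
Deflator = Nominal/Real × 100 = 56576.76/40709.98 × 100 = 138.975.

138.98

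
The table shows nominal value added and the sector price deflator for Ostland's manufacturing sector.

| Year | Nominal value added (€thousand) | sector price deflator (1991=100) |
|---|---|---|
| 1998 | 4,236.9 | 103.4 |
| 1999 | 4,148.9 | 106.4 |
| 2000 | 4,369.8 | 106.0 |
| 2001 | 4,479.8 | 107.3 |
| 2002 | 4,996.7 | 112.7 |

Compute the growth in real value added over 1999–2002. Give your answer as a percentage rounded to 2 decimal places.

Real value added 1999 = 4148.9/1.064 = 3899.34.
Real value added 2002 = 4996.7/1.127 = 4433.63.
Change = 4433.63/3899.34 − 1 = 0.1370.

13.70%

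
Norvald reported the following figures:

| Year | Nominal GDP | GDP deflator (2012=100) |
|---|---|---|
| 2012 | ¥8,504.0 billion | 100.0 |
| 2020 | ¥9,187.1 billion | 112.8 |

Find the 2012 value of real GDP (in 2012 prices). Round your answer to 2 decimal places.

Real GDP = Nominal / (GDP deflator/100) = 8504.0 / 1.000 = 8504.00.

¥8,504.00 billion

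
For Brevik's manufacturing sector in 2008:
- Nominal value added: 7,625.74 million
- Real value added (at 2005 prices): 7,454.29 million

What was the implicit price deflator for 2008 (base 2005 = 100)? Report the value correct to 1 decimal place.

102.3

implicit price deflator = (Nominal / Real) × 100 = 7625.74 / 7454.29 × 100 = 102.30.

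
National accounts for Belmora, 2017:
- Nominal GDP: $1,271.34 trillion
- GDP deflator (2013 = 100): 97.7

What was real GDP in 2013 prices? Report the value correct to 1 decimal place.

Real GDP = Nominal / (GDP deflator/100) = 1271.34 / 0.977 = 1301.27.

$1,301.3 trillion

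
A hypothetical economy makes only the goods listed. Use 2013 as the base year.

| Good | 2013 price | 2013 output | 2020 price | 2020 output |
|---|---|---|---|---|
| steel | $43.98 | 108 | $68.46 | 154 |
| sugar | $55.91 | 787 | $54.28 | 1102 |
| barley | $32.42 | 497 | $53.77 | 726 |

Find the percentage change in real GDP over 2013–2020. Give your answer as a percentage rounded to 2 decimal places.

Real GDP 2013 = Nominal GDP 2013 = 43.98·108 + 55.91·787 + 32.42·497 = 64863.75.
Real GDP 2020 (at 2013 prices) = 43.98·154 + 55.91·1102 + 32.42·726 = 91922.66.
Real growth = 91922.66/64863.75 − 1 = 0.4172.

41.72%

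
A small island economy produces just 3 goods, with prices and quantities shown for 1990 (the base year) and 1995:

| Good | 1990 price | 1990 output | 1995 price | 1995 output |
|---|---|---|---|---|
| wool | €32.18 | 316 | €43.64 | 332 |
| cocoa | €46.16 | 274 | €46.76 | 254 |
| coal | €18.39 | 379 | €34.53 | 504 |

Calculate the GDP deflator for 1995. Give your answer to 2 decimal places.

138.17

Nominal GDP 1995 = 43.64·332 + 46.76·254 + 34.53·504 = 43768.64.
Real GDP 1995 (at 1990 prices) = 32.18·332 + 46.16·254 + 18.39·504 = 31676.96.
Deflator = Nominal/Real × 100 = 43768.64/31676.96 × 100 = 138.172.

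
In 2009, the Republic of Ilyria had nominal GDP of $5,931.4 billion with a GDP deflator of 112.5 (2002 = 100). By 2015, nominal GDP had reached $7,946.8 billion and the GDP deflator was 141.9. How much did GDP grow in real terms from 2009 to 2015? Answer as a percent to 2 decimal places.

Real GDP 2009 = 5931.4 / 1.125 = 5272.36.
Real GDP 2015 = 7946.8 / 1.419 = 5600.28.
Real growth = 5600.28 / 5272.36 − 1 = 0.0622.

6.22%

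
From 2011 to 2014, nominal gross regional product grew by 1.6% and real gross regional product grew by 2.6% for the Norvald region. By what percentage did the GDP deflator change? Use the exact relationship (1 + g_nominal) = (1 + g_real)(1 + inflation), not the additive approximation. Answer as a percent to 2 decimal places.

-0.97%

(1 + g_nom) = (1 + g_real)(1 + π), so π = 1.0160 / 1.0260 − 1 = -0.00975.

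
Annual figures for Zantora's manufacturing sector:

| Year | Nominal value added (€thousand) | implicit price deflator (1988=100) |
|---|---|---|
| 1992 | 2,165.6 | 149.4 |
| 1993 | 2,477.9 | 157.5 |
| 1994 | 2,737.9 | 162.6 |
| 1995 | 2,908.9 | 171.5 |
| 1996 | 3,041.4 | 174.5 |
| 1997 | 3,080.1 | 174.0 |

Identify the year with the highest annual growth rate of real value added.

1993

1993: real = 2477.9/1.575 = 1573.27; growth vs 1992 (1449.53) = 8.54%.
1994: real = 2737.9/1.626 = 1683.83; growth vs 1993 (1573.27) = 7.03%.
1995: real = 2908.9/1.715 = 1696.15; growth vs 1994 (1683.83) = 0.73%.
1996: real = 3041.4/1.745 = 1742.92; growth vs 1995 (1696.15) = 2.76%.
1997: real = 3080.1/1.740 = 1770.17; growth vs 1996 (1742.92) = 1.56%.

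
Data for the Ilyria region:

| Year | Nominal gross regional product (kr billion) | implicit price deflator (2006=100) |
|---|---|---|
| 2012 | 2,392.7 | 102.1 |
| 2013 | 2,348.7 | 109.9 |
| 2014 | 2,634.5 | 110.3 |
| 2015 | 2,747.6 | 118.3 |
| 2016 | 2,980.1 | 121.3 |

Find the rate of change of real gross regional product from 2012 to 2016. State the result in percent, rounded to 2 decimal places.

Real gross regional product 2012 = 2392.7/1.021 = 2343.49.
Real gross regional product 2016 = 2980.1/1.213 = 2456.80.
Change = 2456.80/2343.49 − 1 = 0.0484.

4.84%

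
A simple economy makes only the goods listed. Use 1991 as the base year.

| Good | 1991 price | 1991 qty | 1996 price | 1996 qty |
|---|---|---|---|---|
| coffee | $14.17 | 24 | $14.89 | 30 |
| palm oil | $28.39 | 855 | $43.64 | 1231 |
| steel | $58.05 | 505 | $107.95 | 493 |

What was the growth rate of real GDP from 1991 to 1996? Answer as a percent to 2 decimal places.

Real GDP 1991 = Nominal GDP 1991 = 14.17·24 + 28.39·855 + 58.05·505 = 53928.78.
Real GDP 1996 (at 1991 prices) = 14.17·30 + 28.39·1231 + 58.05·493 = 63991.84.
Real growth = 63991.84/53928.78 − 1 = 0.1866.

18.66%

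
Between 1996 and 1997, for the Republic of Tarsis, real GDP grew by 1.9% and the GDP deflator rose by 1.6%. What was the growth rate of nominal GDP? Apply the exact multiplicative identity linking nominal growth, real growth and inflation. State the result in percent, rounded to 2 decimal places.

(1 + g_nom) = (1 + g_real)(1 + π) = 1.0190 × 1.0160 = 1.03530.

3.53%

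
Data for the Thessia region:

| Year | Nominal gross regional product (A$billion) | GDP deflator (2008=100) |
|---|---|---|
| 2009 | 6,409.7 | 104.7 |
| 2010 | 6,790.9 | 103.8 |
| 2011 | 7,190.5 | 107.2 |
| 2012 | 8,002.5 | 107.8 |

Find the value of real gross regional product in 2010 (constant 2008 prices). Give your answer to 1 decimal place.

A$6,542.3 billion

Real gross regional product 2010 = 6790.9 / 1.038 = 6542.29.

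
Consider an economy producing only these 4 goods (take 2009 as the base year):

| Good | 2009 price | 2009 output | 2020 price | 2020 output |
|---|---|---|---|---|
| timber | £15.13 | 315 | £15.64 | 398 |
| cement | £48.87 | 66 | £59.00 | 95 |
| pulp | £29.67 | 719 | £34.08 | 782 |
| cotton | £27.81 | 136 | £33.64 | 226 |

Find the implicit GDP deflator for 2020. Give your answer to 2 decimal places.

Nominal GDP 2020 = 15.64·398 + 59.00·95 + 34.08·782 + 33.64·226 = 46082.92.
Real GDP 2020 (at 2009 prices) = 15.13·398 + 48.87·95 + 29.67·782 + 27.81·226 = 40151.39.
Deflator = Nominal/Real × 100 = 46082.92/40151.39 × 100 = 114.773.

114.77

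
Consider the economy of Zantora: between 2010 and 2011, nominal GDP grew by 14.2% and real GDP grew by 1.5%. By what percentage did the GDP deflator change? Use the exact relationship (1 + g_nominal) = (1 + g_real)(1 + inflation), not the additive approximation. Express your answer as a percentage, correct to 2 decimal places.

12.51%

(1 + g_nom) = (1 + g_real)(1 + π), so π = 1.1420 / 1.0150 − 1 = 0.12512.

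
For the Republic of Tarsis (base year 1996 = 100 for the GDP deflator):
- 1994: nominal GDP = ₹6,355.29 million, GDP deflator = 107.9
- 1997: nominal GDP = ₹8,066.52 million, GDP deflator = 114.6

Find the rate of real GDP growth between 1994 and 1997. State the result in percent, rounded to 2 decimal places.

19.51%

Deflate each year: 1994 → 6355.29/1.079 = 5889.98; 1997 → 8066.52/1.146 = 7038.85.
So real GDP changed by 7038.85/5889.98 − 1 = 0.1951, i.e. 19.51%.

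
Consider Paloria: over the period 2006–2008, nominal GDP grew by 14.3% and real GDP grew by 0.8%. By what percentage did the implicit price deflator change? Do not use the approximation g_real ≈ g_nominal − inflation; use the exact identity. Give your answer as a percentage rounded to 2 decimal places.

(1 + g_nom) = (1 + g_real)(1 + π), so π = 1.1430 / 1.0080 − 1 = 0.13393.

13.39%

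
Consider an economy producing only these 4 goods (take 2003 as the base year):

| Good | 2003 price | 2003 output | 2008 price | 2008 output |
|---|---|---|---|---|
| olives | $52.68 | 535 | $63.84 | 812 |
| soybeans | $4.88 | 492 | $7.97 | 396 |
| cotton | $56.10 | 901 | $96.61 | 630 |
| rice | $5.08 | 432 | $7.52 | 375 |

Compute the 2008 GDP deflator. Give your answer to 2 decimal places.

Nominal GDP 2008 = 63.84·812 + 7.97·396 + 96.61·630 + 7.52·375 = 118678.50.
Real GDP 2008 (at 2003 prices) = 52.68·812 + 4.88·396 + 56.10·630 + 5.08·375 = 81956.64.
Deflator = Nominal/Real × 100 = 118678.50/81956.64 × 100 = 144.806.

144.81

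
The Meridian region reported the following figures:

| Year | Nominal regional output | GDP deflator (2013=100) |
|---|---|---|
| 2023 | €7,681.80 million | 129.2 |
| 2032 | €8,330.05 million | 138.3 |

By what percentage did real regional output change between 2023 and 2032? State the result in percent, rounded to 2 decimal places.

1.30%

Real regional output 2023 = 7681.80 / 1.292 = 5945.67.
Real regional output 2032 = 8330.05 / 1.383 = 6023.17.
Real growth = 6023.17 / 5945.67 − 1 = 0.0130.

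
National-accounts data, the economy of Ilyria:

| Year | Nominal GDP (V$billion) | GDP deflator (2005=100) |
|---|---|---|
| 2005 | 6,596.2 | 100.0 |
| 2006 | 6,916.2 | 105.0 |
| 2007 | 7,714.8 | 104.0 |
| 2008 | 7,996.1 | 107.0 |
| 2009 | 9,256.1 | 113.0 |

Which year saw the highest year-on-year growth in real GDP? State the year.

2007

2006: real = 6916.2/1.050 = 6586.86; growth vs 2005 (6596.20) = -0.14%.
2007: real = 7714.8/1.040 = 7418.08; growth vs 2006 (6586.86) = 12.62%.
2008: real = 7996.1/1.070 = 7472.99; growth vs 2007 (7418.08) = 0.74%.
2009: real = 9256.1/1.130 = 8191.24; growth vs 2008 (7472.99) = 9.61%.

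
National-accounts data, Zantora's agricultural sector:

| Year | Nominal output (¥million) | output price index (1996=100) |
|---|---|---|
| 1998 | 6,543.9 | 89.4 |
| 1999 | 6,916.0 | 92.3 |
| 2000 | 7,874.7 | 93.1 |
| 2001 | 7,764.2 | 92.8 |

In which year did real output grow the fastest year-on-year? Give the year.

2000

1999: real = 6916.0/0.923 = 7492.96; growth vs 1998 (7319.80) = 2.37%.
2000: real = 7874.7/0.931 = 8458.32; growth vs 1999 (7492.96) = 12.88%.
2001: real = 7764.2/0.928 = 8366.59; growth vs 2000 (8458.32) = -1.08%.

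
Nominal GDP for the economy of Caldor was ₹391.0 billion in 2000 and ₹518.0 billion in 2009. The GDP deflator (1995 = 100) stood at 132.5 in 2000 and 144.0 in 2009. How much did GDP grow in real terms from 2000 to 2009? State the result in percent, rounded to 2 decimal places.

Real GDP 2000 = 391.0 / 1.325 = 295.09.
Real GDP 2009 = 518.0 / 1.440 = 359.72.
Real growth = 359.72 / 295.09 − 1 = 0.2190.

21.90%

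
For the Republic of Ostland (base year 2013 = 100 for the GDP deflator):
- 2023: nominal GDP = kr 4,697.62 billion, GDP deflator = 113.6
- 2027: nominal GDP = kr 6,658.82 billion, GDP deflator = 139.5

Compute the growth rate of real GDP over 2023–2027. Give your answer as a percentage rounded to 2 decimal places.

Real GDP 2023 = 4697.62 / 1.136 = 4135.23.
Real GDP 2027 = 6658.82 / 1.395 = 4773.35.
Real growth = 4773.35 / 4135.23 − 1 = 0.1543.

15.43%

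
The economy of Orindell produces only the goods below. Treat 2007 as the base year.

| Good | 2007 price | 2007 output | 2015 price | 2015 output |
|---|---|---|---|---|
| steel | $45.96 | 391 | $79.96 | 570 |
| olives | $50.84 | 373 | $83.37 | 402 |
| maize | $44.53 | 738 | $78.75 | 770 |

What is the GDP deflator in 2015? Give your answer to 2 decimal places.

172.67

Nominal GDP 2015 = 79.96·570 + 83.37·402 + 78.75·770 = 139729.44.
Real GDP 2015 (at 2007 prices) = 45.96·570 + 50.84·402 + 44.53·770 = 80922.98.
Deflator = Nominal/Real × 100 = 139729.44/80922.98 × 100 = 172.670.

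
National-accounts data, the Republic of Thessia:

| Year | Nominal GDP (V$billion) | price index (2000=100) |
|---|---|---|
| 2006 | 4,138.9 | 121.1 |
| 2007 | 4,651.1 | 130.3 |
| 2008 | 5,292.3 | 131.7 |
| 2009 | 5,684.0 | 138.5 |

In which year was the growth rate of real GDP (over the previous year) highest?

2007: real = 4651.1/1.303 = 3569.53; growth vs 2006 (3417.75) = 4.44%.
2008: real = 5292.3/1.317 = 4018.45; growth vs 2007 (3569.53) = 12.58%.
2009: real = 5684.0/1.385 = 4103.97; growth vs 2008 (4018.45) = 2.13%.

2008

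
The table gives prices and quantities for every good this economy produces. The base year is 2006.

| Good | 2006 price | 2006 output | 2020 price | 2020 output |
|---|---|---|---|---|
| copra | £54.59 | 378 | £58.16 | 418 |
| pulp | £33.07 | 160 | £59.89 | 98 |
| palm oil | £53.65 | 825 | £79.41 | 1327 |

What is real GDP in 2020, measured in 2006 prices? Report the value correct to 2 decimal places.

£97253.03

Real GDP 2020 = Σ (p_2006 × q_2020) = 54.59·418 + 33.07·98 + 53.65·1327 = 97253.03.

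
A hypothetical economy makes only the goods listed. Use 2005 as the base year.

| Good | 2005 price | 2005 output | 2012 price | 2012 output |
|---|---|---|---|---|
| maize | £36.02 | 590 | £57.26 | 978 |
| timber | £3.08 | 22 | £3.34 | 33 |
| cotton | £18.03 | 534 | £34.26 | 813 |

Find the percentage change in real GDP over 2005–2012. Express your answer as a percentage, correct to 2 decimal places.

61.52%

Real GDP 2005 = Nominal GDP 2005 = 36.02·590 + 3.08·22 + 18.03·534 = 30947.58.
Real GDP 2012 (at 2005 prices) = 36.02·978 + 3.08·33 + 18.03·813 = 49987.59.
Real growth = 49987.59/30947.58 − 1 = 0.6152.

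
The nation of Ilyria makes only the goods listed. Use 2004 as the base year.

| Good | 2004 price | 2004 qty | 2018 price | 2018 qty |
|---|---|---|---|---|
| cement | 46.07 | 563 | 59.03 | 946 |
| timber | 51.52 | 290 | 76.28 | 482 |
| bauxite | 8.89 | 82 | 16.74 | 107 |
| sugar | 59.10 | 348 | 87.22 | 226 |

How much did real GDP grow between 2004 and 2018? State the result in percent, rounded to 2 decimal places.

Real GDP 2004 = Nominal GDP 2004 = 46.07·563 + 51.52·290 + 8.89·82 + 59.10·348 = 62173.99.
Real GDP 2018 (at 2004 prices) = 46.07·946 + 51.52·482 + 8.89·107 + 59.10·226 = 82722.69.
Real growth = 82722.69/62173.99 − 1 = 0.3305.

33.05%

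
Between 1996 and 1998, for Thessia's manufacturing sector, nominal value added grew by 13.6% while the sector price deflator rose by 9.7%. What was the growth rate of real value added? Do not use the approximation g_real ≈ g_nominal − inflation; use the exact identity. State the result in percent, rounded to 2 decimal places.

(1 + g_nom) = (1 + g_real)(1 + π), so g_real = 1.1360 / 1.0970 − 1 = 0.03555.

3.56%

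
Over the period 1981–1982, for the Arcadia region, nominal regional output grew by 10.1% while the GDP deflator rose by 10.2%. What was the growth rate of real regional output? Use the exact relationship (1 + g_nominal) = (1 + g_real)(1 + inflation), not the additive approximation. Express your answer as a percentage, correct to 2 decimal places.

(1 + g_nom) = (1 + g_real)(1 + π), so g_real = 1.1010 / 1.1020 − 1 = -0.00091.

-0.09%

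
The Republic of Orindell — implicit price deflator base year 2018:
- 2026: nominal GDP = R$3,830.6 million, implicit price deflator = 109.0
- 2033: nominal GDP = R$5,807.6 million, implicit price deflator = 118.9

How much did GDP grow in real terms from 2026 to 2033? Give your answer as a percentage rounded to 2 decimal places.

38.99%

Real GDP 2026 = 3830.6 / 1.090 = 3514.31.
Real GDP 2033 = 5807.6 / 1.189 = 4884.44.
Real growth = 4884.44 / 3514.31 − 1 = 0.3899.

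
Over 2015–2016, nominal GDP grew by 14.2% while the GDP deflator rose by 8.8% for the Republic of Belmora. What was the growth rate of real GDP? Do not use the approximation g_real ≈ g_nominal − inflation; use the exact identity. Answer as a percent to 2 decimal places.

(1 + g_nom) = (1 + g_real)(1 + π), so g_real = 1.1420 / 1.0880 − 1 = 0.04963.

4.96%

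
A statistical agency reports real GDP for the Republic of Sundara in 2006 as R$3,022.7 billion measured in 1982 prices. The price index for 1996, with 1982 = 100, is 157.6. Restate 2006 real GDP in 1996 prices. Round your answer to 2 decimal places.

Real GDP in 1996 prices = Real GDP in 1982 prices × (P_1996/P_1982) = 3022.7 × 1.576 = 4763.78.

R$4,763.78 billion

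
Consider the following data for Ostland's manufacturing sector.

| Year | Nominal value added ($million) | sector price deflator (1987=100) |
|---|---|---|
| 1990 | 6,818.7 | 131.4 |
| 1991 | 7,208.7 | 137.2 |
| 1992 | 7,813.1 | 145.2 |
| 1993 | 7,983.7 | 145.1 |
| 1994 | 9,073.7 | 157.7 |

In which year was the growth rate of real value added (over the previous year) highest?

1994

1991: real = 7208.7/1.372 = 5254.15; growth vs 1990 (5189.27) = 1.25%.
1992: real = 7813.1/1.452 = 5380.92; growth vs 1991 (5254.15) = 2.41%.
1993: real = 7983.7/1.451 = 5502.21; growth vs 1992 (5380.92) = 2.25%.
1994: real = 9073.7/1.577 = 5753.77; growth vs 1993 (5502.21) = 4.57%.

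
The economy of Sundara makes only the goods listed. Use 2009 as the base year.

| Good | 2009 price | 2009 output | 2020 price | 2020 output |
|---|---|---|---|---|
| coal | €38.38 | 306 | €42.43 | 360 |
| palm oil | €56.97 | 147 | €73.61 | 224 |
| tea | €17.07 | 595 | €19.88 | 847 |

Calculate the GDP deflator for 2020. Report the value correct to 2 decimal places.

Nominal GDP 2020 = 42.43·360 + 73.61·224 + 19.88·847 = 48601.80.
Real GDP 2020 (at 2009 prices) = 38.38·360 + 56.97·224 + 17.07·847 = 41036.37.
Deflator = Nominal/Real × 100 = 48601.80/41036.37 × 100 = 118.436.

118.44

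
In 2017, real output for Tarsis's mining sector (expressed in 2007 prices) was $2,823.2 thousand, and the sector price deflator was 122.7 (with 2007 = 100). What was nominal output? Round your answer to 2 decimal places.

$3,464.07 thousand

Nominal output = Real × (sector price deflator/100) = 2823.2 × 1.227 = 3464.07.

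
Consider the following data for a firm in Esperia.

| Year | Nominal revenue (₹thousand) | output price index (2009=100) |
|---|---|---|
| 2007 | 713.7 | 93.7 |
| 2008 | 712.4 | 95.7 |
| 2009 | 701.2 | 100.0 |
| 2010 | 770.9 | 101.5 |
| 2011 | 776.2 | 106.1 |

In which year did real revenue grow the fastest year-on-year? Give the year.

2010

2008: real = 712.4/0.957 = 744.41; growth vs 2007 (761.69) = -2.27%.
2009: real = 701.2/1.000 = 701.20; growth vs 2008 (744.41) = -5.80%.
2010: real = 770.9/1.015 = 759.51; growth vs 2009 (701.20) = 8.32%.
2011: real = 776.2/1.061 = 731.57; growth vs 2010 (759.51) = -3.68%.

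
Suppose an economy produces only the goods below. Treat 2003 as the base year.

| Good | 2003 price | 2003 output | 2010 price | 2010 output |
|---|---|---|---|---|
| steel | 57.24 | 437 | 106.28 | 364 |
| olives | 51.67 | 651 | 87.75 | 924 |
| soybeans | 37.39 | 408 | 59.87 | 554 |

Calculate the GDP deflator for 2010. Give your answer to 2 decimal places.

171.27

Nominal GDP 2010 = 106.28·364 + 87.75·924 + 59.87·554 = 152934.90.
Real GDP 2010 (at 2003 prices) = 57.24·364 + 51.67·924 + 37.39·554 = 89292.50.
Deflator = Nominal/Real × 100 = 152934.90/89292.50 × 100 = 171.274.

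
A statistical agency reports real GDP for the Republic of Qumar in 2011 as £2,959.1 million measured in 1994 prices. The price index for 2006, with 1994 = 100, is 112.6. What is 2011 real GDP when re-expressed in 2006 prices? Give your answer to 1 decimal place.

£3,331.9 million

Real GDP in 2006 prices = Real GDP in 1994 prices × (P_2006/P_1994) = 2959.1 × 1.126 = 3331.95.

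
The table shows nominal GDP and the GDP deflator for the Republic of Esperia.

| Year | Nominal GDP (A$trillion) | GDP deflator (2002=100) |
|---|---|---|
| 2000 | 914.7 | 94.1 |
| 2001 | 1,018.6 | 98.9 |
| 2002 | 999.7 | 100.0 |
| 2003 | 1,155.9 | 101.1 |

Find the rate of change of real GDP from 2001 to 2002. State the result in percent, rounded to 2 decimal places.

-2.94%

Real GDP 2001 = 1018.6/0.989 = 1029.93.
Real GDP 2002 = 999.7/1.000 = 999.70.
Change = 999.70/1029.93 − 1 = -0.0294.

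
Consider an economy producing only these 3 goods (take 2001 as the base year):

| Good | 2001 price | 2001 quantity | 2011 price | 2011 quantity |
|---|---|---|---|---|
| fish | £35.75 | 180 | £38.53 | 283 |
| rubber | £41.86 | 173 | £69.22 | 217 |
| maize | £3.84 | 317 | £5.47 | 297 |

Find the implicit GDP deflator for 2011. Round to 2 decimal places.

135.44

Nominal GDP 2011 = 38.53·283 + 69.22·217 + 5.47·297 = 27549.32.
Real GDP 2011 (at 2001 prices) = 35.75·283 + 41.86·217 + 3.84·297 = 20341.35.
Deflator = Nominal/Real × 100 = 27549.32/20341.35 × 100 = 135.435.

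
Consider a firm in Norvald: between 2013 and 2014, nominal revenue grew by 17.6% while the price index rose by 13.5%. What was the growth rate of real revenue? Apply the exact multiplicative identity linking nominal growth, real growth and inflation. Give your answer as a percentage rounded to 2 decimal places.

3.61%

(1 + g_nom) = (1 + g_real)(1 + π), so g_real = 1.1760 / 1.1350 − 1 = 0.03612.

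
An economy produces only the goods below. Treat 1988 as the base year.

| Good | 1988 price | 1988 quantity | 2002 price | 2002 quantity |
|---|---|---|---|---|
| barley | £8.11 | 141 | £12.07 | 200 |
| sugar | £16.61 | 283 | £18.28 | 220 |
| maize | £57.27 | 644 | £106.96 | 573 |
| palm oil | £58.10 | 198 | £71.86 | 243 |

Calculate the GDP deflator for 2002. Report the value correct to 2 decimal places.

163.16

Nominal GDP 2002 = 12.07·200 + 18.28·220 + 106.96·573 + 71.86·243 = 85185.66.
Real GDP 2002 (at 1988 prices) = 8.11·200 + 16.61·220 + 57.27·573 + 58.10·243 = 52210.21.
Deflator = Nominal/Real × 100 = 85185.66/52210.21 × 100 = 163.159.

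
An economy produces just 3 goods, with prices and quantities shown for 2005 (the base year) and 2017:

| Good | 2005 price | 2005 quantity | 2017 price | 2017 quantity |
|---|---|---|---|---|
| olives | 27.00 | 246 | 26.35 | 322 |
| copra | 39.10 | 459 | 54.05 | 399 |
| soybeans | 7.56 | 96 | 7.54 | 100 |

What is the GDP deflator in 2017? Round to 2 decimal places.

Nominal GDP 2017 = 26.35·322 + 54.05·399 + 7.54·100 = 30804.65.
Real GDP 2017 (at 2005 prices) = 27.00·322 + 39.10·399 + 7.56·100 = 25050.90.
Deflator = Nominal/Real × 100 = 30804.65/25050.90 × 100 = 122.968.

122.97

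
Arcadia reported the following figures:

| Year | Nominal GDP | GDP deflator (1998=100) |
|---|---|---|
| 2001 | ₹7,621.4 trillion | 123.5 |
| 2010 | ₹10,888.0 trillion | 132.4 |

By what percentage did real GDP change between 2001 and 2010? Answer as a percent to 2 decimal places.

Deflate each year: 2001 → 7621.4/1.235 = 6171.17; 2010 → 10888.0/1.324 = 8223.56.
So real GDP changed by 8223.56/6171.17 − 1 = 0.3326, i.e. 33.26%.

33.26%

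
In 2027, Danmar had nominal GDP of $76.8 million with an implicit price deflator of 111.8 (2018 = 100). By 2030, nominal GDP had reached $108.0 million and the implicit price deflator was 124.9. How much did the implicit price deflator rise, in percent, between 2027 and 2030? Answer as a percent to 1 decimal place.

Price-level change = 124.9 / 111.8 − 1 = 0.1172.

11.7%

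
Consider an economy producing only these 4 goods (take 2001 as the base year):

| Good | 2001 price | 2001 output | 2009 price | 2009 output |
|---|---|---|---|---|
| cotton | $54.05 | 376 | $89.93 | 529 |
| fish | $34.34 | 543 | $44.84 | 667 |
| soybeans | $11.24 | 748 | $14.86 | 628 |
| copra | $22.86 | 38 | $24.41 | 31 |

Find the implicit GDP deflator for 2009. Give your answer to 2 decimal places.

147.76

Nominal GDP 2009 = 89.93·529 + 44.84·667 + 14.86·628 + 24.41·31 = 87570.04.
Real GDP 2009 (at 2001 prices) = 54.05·529 + 34.34·667 + 11.24·628 + 22.86·31 = 59264.61.
Deflator = Nominal/Real × 100 = 87570.04/59264.61 × 100 = 147.761.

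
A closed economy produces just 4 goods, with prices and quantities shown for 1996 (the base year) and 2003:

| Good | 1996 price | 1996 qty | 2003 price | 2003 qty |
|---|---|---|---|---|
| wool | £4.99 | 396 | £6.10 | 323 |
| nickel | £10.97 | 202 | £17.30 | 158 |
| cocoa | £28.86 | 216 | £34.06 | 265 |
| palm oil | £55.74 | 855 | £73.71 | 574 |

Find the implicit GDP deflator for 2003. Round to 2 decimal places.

Nominal GDP 2003 = 6.10·323 + 17.30·158 + 34.06·265 + 73.71·574 = 56039.14.
Real GDP 2003 (at 1996 prices) = 4.99·323 + 10.97·158 + 28.86·265 + 55.74·574 = 42987.69.
Deflator = Nominal/Real × 100 = 56039.14/42987.69 × 100 = 130.361.

130.36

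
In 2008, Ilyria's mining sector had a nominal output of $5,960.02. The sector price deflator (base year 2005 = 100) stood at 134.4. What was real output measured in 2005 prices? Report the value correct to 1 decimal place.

$4,434.5

Real output = Nominal / (sector price deflator/100) = 5960.02 / 1.344 = 4434.54.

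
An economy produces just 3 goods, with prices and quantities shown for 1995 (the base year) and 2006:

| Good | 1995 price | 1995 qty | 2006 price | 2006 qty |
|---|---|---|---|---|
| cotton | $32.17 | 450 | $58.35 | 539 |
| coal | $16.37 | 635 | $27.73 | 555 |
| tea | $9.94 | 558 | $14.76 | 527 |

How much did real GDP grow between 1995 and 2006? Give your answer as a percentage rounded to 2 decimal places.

Real GDP 1995 = Nominal GDP 1995 = 32.17·450 + 16.37·635 + 9.94·558 = 30417.97.
Real GDP 2006 (at 1995 prices) = 32.17·539 + 16.37·555 + 9.94·527 = 31663.36.
Real growth = 31663.36/30417.97 − 1 = 0.0409.

4.09%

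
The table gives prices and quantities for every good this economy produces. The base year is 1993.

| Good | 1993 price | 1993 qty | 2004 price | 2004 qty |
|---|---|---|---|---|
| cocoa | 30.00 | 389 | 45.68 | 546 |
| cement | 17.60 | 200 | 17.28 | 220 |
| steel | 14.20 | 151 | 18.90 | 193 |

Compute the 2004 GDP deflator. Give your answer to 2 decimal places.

140.87

Nominal GDP 2004 = 45.68·546 + 17.28·220 + 18.90·193 = 32390.58.
Real GDP 2004 (at 1993 prices) = 30.00·546 + 17.60·220 + 14.20·193 = 22992.60.
Deflator = Nominal/Real × 100 = 32390.58/22992.60 × 100 = 140.874.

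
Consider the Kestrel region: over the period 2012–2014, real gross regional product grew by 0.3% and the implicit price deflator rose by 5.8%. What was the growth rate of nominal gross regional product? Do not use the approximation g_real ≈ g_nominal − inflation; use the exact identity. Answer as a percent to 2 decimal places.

6.12%

(1 + g_nom) = (1 + g_real)(1 + π) = 1.0030 × 1.0580 = 1.06117.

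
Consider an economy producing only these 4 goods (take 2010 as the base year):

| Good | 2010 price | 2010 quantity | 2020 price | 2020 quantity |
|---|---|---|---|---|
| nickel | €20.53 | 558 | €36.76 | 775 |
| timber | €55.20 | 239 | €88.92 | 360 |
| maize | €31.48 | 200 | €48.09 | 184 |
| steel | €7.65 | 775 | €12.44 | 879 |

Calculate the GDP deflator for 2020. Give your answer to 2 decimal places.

Nominal GDP 2020 = 36.76·775 + 88.92·360 + 48.09·184 + 12.44·879 = 80283.52.
Real GDP 2020 (at 2010 prices) = 20.53·775 + 55.20·360 + 31.48·184 + 7.65·879 = 48299.42.
Deflator = Nominal/Real × 100 = 80283.52/48299.42 × 100 = 166.220.

166.22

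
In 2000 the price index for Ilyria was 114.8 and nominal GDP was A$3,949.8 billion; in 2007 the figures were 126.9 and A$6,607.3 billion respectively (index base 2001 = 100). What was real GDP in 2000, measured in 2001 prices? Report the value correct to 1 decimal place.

Real GDP = Nominal / (price index/100) = 3949.8 / 1.148 = 3440.59.

A$3,440.6 billion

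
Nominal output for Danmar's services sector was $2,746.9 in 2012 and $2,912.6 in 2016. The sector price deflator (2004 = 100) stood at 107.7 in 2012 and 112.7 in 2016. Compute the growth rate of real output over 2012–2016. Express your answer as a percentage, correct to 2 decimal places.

Deflate each year: 2012 → 2746.9/1.077 = 2550.51; 2016 → 2912.6/1.127 = 2584.38.
So real output changed by 2584.38/2550.51 − 1 = 0.0133, i.e. 1.33%.

1.33%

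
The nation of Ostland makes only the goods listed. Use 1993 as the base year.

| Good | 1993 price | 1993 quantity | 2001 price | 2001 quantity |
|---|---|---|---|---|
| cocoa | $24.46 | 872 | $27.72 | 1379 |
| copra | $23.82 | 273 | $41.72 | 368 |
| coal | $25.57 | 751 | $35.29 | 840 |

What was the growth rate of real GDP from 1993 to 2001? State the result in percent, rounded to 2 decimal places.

Real GDP 1993 = Nominal GDP 1993 = 24.46·872 + 23.82·273 + 25.57·751 = 47035.05.
Real GDP 2001 (at 1993 prices) = 24.46·1379 + 23.82·368 + 25.57·840 = 63974.90.
Real growth = 63974.90/47035.05 − 1 = 0.3602.

36.02%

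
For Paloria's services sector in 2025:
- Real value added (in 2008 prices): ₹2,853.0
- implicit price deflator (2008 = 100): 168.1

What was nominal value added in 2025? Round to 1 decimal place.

Nominal value added = Real × (implicit price deflator/100) = 2853.0 × 1.681 = 4795.89.

₹4,795.9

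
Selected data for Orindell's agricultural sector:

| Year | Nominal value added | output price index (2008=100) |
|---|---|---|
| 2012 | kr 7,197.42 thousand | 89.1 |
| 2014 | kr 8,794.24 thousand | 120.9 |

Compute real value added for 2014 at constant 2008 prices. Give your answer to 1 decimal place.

kr 7,274.0 thousand

Real value added = Nominal / (output price index/100) = 8794.24 / 1.209 = 7273.98.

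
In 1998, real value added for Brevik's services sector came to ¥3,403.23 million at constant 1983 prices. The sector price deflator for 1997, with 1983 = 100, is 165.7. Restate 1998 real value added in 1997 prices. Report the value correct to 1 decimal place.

¥5,639.2 million

Real value added in 1997 prices = Real value added in 1983 prices × (P_1997/P_1983) = 3403.23 × 1.657 = 5639.15.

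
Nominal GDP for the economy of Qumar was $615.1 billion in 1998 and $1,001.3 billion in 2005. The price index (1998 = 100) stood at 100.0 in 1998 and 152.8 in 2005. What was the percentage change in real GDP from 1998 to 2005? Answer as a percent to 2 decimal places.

6.54%

Deflate each year: 1998 → 615.1/1.000 = 615.10; 2005 → 1001.3/1.528 = 655.30.
So real GDP changed by 655.30/615.10 − 1 = 0.0654, i.e. 6.54%.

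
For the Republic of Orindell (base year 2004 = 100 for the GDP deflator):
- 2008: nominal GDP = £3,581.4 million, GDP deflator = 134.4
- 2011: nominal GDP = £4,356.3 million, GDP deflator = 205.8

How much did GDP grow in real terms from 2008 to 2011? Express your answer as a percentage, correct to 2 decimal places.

Real GDP 2008 = 3581.4 / 1.344 = 2664.73.
Real GDP 2011 = 4356.3 / 2.058 = 2116.76.
Real growth = 2116.76 / 2664.73 − 1 = -0.2056.

-20.56%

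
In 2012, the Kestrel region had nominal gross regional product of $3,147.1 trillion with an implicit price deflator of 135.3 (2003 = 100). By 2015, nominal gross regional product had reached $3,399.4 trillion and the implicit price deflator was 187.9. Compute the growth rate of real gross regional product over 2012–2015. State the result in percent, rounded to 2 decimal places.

Deflate each year: 2012 → 3147.1/1.353 = 2326.02; 2015 → 3399.4/1.879 = 1809.15.
So real gross regional product changed by 1809.15/2326.02 − 1 = -0.2222, i.e. -22.22%.

-22.22%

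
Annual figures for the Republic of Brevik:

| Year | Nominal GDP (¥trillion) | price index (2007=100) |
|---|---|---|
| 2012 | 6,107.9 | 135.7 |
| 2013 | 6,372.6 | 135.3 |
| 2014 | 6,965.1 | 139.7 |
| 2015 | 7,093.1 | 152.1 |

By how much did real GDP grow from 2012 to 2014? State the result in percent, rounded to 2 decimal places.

Real GDP 2012 = 6107.9/1.357 = 4501.03.
Real GDP 2014 = 6965.1/1.397 = 4985.76.
Change = 4985.76/4501.03 − 1 = 0.1077.

10.77%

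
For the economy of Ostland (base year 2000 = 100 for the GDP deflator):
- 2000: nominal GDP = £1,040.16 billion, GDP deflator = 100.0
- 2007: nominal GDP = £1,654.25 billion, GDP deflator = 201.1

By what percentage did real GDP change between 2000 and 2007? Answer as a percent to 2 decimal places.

Real GDP 2000 = 1040.16 / 1.000 = 1040.16.
Real GDP 2007 = 1654.25 / 2.011 = 822.60.
Real growth = 822.60 / 1040.16 − 1 = -0.2092.

-20.92%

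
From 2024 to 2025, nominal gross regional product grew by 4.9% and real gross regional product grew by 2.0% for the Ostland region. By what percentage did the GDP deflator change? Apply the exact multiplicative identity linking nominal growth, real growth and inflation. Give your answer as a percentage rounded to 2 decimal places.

2.84%

(1 + g_nom) = (1 + g_real)(1 + π), so π = 1.0490 / 1.0200 − 1 = 0.02843.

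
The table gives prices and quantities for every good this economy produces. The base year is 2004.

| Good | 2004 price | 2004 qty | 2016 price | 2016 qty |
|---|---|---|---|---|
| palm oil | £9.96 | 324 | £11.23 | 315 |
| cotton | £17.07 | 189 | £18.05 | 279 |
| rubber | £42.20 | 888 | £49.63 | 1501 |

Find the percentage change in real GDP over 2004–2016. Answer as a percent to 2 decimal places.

62.18%

Real GDP 2004 = Nominal GDP 2004 = 9.96·324 + 17.07·189 + 42.20·888 = 43926.87.
Real GDP 2016 (at 2004 prices) = 9.96·315 + 17.07·279 + 42.20·1501 = 71242.13.
Real growth = 71242.13/43926.87 − 1 = 0.6218.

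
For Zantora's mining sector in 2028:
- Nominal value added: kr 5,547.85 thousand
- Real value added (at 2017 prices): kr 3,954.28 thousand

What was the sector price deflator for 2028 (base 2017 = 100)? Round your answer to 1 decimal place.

sector price deflator = (Nominal / Real) × 100 = 5547.85 / 3954.28 × 100 = 140.30.

140.3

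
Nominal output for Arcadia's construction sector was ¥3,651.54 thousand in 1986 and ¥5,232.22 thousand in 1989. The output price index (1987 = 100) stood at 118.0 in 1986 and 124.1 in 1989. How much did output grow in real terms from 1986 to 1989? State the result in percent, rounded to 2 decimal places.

Real output 1986 = 3651.54 / 1.180 = 3094.53.
Real output 1989 = 5232.22 / 1.241 = 4216.13.
Real growth = 4216.13 / 3094.53 − 1 = 0.3624.

36.24%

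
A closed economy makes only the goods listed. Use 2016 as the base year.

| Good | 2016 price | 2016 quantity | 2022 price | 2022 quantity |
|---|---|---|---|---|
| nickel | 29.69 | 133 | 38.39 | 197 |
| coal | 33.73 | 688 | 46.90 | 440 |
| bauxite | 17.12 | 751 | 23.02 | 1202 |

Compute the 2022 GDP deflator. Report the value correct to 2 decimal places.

Nominal GDP 2022 = 38.39·197 + 46.90·440 + 23.02·1202 = 55868.87.
Real GDP 2022 (at 2016 prices) = 29.69·197 + 33.73·440 + 17.12·1202 = 41268.37.
Deflator = Nominal/Real × 100 = 55868.87/41268.37 × 100 = 135.379.

135.38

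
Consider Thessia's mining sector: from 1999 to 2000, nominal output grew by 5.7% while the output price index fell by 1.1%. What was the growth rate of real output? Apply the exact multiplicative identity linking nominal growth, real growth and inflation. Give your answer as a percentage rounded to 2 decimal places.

6.88%

(1 + g_nom) = (1 + g_real)(1 + π), so g_real = 1.0570 / 0.9890 − 1 = 0.06876.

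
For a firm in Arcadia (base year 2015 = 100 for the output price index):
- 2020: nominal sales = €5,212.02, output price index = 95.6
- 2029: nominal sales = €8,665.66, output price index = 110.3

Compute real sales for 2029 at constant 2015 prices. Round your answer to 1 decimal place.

Real sales = Nominal / (output price index/100) = 8665.66 / 1.103 = 7856.45.

€7,856.4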